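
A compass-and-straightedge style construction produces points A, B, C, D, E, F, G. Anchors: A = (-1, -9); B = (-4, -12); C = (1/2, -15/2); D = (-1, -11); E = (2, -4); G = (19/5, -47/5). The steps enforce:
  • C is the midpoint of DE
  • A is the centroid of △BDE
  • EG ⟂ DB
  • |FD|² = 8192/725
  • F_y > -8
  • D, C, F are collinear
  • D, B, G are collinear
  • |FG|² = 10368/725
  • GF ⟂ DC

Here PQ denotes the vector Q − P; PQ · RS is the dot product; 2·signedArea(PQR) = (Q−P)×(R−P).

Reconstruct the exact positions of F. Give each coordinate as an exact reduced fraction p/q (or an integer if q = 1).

F = (47/145, -1147/145)

1. F_x = 47/145  [D, C, F are collinear ∩ GF ⟂ DC]
2. F_y = -1147/145  [D, C, F are collinear ∩ GF ⟂ DC]
   → F = (47/145, -1147/145)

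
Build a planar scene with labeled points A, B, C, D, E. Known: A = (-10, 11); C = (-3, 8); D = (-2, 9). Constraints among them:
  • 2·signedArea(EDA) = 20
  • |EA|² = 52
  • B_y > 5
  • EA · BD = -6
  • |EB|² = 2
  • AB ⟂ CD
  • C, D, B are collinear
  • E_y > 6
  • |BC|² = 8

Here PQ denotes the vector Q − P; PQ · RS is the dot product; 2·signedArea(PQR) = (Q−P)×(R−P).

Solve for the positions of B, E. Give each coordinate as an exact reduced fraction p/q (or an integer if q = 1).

B = (-5, 6)
E = (-4, 7)

1. B_x = -5  [C, D, B are collinear ∩ AB ⟂ CD]
2. B_y = 6  [C, D, B are collinear ∩ AB ⟂ CD]
   → B = (-5, 6)
3. E_x = -4  [EA · BD = -6 ∩ 2·signedArea(EDA) = 20]
4. E_y = 7  [EA · BD = -6 ∩ 2·signedArea(EDA) = 20]
   → E = (-4, 7)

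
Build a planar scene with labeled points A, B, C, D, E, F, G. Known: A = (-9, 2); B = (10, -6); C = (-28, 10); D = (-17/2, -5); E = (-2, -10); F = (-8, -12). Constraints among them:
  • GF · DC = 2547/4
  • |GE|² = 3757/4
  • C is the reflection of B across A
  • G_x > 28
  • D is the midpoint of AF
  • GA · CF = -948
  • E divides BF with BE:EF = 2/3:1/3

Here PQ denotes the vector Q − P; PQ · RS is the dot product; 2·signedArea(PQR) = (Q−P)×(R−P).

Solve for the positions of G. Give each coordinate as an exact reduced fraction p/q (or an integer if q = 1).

G = (57/2, -7)

1. G_x = 57/2  [GF · DC = 2547/4 ∩ GA · CF = -948]
2. G_y = -7  [GF · DC = 2547/4 ∩ GA · CF = -948]
   → G = (57/2, -7)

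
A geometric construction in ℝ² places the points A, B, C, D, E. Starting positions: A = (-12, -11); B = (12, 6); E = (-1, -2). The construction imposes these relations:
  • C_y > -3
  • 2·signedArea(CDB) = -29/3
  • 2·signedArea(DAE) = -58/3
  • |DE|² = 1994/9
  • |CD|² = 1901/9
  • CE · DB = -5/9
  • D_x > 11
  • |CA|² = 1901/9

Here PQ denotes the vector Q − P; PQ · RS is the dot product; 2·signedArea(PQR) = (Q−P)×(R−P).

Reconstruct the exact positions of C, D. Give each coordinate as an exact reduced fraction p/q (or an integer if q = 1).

C = (-1/3, -7/3)
D = (34/3, 19/3)

1. D_x = 34/3  [line -9·x + 11·y + 97/3 = 0 ∩ |DE|² = 1994/9]
2. D_y = 19/3  [line -9·x + 11·y + 97/3 = 0 ∩ |DE|² = 1994/9]
   → D = (34/3, 19/3)
3. C_x = -1/3  [2·signedArea(CDB) = -29/3 ∩ CE · DB = -5/9]
4. C_y = -7/3  [2·signedArea(CDB) = -29/3 ∩ CE · DB = -5/9]
   → C = (-1/3, -7/3)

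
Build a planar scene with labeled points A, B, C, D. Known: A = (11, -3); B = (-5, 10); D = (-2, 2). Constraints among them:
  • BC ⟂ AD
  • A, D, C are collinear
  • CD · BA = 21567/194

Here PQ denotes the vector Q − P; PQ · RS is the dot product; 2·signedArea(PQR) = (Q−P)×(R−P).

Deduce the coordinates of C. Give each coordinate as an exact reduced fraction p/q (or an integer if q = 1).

C = (-1415/194, 783/194)

1. C_x = -1415/194  [A, D, C are collinear ∩ BC ⟂ AD]
2. C_y = 783/194  [A, D, C are collinear ∩ BC ⟂ AD]
   → C = (-1415/194, 783/194)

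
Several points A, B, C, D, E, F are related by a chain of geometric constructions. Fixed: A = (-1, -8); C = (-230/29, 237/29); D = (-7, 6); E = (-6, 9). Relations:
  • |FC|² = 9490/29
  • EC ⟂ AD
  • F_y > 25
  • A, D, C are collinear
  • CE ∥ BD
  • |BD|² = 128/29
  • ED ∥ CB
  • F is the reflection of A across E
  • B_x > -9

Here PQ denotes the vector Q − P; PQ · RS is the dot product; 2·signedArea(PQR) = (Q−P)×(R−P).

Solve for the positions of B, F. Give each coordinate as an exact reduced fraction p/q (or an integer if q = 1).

1. B_x = -259/29  [CE ∥ BD ∩ ED ∥ CB]
2. B_y = 150/29  [CE ∥ BD ∩ ED ∥ CB]
   → B = (-259/29, 150/29)
3. F_x = -11  [F is the reflection of A across E]
4. F_y = 26  [F is the reflection of A across E]
   → F = (-11, 26)

B = (-259/29, 150/29)
F = (-11, 26)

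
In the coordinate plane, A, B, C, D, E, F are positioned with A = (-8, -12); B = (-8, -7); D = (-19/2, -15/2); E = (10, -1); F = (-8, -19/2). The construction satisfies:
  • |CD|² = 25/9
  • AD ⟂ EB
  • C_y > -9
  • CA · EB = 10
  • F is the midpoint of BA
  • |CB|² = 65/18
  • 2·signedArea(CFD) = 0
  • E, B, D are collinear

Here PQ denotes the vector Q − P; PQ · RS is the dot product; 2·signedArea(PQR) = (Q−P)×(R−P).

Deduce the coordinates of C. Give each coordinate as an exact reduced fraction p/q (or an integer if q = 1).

1. C_x = -17/2  [2·signedArea(CFD) = 0 ∩ CA · EB = 10]
2. C_y = -53/6  [2·signedArea(CFD) = 0 ∩ CA · EB = 10]
   → C = (-17/2, -53/6)

C = (-17/2, -53/6)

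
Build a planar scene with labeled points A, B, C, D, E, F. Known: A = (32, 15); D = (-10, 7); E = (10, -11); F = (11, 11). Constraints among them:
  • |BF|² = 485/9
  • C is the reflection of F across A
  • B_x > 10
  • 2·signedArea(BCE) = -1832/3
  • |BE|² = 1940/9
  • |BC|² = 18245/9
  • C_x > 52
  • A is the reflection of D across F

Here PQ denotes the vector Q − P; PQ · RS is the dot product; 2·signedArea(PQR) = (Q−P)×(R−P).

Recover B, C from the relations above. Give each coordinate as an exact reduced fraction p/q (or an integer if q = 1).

1. C_x = 53  [C is the reflection of F across A]
2. C_y = 19  [C is the reflection of F across A]
   → C = (53, 19)
3. B_x = 32/3  [line 30·x + -43·y + -487/3 = 0 ∩ |BE|² = 1940/9]
4. B_y = 11/3  [line 30·x + -43·y + -487/3 = 0 ∩ |BE|² = 1940/9]
   → B = (32/3, 11/3)

B = (32/3, 11/3)
C = (53, 19)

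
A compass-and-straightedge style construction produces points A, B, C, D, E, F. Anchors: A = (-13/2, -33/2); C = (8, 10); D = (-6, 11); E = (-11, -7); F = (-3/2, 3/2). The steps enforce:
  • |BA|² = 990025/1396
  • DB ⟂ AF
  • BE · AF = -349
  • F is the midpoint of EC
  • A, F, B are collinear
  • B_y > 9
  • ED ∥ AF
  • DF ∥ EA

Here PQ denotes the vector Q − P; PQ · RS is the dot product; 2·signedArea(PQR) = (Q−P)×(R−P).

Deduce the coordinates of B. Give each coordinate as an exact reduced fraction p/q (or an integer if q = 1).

1. B_x = 219/349  [A, F, B are collinear ∩ DB ⟂ AF]
2. B_y = 6393/698  [A, F, B are collinear ∩ DB ⟂ AF]
   → B = (219/349, 6393/698)

B = (219/349, 6393/698)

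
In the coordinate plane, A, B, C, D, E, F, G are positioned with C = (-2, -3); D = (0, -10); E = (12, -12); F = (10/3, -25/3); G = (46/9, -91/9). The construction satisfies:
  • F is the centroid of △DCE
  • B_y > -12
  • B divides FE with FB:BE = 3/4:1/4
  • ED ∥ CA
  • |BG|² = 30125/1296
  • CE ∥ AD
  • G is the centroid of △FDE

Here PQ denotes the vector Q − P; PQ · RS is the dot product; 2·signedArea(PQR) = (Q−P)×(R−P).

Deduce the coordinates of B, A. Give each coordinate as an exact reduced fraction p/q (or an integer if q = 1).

1. B_x = 59/6  [B divides FE with FB:BE = 3/4:1/4]
2. B_y = -133/12  [B divides FE with FB:BE = 3/4:1/4]
   → B = (59/6, -133/12)
3. A_x = -14  [CE ∥ AD ∩ ED ∥ CA]
4. A_y = -1  [CE ∥ AD ∩ ED ∥ CA]
   → A = (-14, -1)

A = (-14, -1)
B = (59/6, -133/12)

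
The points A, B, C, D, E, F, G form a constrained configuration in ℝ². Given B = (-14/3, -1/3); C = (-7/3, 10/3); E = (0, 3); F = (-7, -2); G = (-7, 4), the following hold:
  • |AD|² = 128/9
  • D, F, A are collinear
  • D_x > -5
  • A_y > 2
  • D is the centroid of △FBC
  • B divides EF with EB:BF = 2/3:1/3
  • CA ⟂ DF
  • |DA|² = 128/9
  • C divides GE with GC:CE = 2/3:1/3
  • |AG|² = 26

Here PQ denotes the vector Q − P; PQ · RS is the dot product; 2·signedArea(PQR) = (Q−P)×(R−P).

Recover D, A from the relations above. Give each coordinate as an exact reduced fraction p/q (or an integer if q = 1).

A = (-2, 3)
D = (-14/3, 1/3)

1. D_x = -14/3  [D is the centroid of △FBC]
2. D_y = 1/3  [D is the centroid of △FBC]
   → D = (-14/3, 1/3)
3. A_x = -2  [D, F, A are collinear ∩ CA ⟂ DF]
4. A_y = 3  [D, F, A are collinear ∩ CA ⟂ DF]
   → A = (-2, 3)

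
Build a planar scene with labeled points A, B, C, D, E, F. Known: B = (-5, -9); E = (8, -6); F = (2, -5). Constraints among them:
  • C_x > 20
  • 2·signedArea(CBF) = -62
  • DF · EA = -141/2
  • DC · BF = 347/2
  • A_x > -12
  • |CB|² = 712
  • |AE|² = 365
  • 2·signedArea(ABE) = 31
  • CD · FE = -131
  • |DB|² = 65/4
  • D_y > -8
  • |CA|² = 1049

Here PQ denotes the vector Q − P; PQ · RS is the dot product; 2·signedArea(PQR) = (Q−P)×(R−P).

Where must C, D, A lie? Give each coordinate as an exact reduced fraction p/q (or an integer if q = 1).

A = (-11, -8)
C = (21, -3)
D = (-3/2, -7)

1. C_x = 21  [line -4·x + 7·y + 105 = 0 ∩ |CB|² = 712]
2. C_y = -3  [line -4·x + 7·y + 105 = 0 ∩ |CB|² = 712]
   → C = (21, -3)
3. D_x = -3/2  [CD · FE = -131 ∩ DC · BF = 347/2]
4. D_y = -7  [CD · FE = -131 ∩ DC · BF = 347/2]
   → D = (-3/2, -7)
5. A_x = -11  [DF · EA = -141/2 ∩ 2·signedArea(ABE) = 31]
6. A_y = -8  [DF · EA = -141/2 ∩ 2·signedArea(ABE) = 31]
   → A = (-11, -8)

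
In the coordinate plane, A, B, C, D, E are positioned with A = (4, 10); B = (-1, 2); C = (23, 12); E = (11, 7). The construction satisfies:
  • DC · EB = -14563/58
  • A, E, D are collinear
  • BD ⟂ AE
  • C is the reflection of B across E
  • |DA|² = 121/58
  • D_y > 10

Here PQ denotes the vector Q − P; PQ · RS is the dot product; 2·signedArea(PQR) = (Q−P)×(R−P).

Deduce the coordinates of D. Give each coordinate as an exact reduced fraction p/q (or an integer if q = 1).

D = (155/58, 613/58)

1. D_x = 155/58  [A, E, D are collinear ∩ BD ⟂ AE]
2. D_y = 613/58  [A, E, D are collinear ∩ BD ⟂ AE]
   → D = (155/58, 613/58)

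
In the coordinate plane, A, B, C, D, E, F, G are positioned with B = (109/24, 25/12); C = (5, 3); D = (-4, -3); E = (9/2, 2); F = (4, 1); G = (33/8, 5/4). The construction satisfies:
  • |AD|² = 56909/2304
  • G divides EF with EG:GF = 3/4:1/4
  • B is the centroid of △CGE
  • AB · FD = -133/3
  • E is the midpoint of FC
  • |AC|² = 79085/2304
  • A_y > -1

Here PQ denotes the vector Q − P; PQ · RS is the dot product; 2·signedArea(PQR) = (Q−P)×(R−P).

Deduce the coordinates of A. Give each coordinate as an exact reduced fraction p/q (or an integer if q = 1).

A = (13/48, -11/24)

1. A_x = 13/48  [line 8·x + 4·y + -1/3 = 0 ∩ |AD|² = 56909/2304]
2. A_y = -11/24  [line 8·x + 4·y + -1/3 = 0 ∩ |AD|² = 56909/2304]
   → A = (13/48, -11/24)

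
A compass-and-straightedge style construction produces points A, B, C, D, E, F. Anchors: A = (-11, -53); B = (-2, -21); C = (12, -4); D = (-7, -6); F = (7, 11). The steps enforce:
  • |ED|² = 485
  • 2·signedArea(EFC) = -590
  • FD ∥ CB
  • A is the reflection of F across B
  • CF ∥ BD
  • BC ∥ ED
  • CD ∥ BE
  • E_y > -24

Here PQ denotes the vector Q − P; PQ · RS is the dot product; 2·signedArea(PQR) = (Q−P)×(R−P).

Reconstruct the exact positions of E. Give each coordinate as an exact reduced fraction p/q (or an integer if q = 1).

1. E_x = -21  [BC ∥ ED ∩ CD ∥ BE]
2. E_y = -23  [BC ∥ ED ∩ CD ∥ BE]
   → E = (-21, -23)

E = (-21, -23)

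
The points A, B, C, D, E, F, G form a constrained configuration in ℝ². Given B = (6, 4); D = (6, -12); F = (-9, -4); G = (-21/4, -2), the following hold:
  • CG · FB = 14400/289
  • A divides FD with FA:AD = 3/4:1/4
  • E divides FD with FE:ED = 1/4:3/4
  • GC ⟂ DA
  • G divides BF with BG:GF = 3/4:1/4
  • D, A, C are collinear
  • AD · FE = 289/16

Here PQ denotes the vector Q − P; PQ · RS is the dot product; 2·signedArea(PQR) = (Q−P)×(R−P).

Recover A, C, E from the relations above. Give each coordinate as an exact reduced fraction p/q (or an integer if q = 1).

A = (9/4, -10)
C = (-7989/1156, -1478/289)
E = (-21/4, -6)

1. A_x = 9/4  [A divides FD with FA:AD = 3/4:1/4]
2. A_y = -10  [A divides FD with FA:AD = 3/4:1/4]
   → A = (9/4, -10)
3. C_x = -7989/1156  [D, A, C are collinear ∩ GC ⟂ DA]
4. C_y = -1478/289  [D, A, C are collinear ∩ GC ⟂ DA]
   → C = (-7989/1156, -1478/289)
5. E_x = -21/4  [E divides FD with FE:ED = 1/4:3/4]
6. E_y = -6  [E divides FD with FE:ED = 1/4:3/4]
   → E = (-21/4, -6)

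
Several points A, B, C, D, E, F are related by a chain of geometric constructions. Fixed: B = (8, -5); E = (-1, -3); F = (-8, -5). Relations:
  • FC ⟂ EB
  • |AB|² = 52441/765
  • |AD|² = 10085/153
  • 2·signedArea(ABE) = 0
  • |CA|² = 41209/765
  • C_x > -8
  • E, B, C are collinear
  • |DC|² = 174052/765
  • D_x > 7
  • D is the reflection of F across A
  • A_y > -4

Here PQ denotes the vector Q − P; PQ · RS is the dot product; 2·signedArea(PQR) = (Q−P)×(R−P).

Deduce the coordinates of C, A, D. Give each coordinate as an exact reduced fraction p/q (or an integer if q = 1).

1. C_x = -616/85  [E, B, C are collinear ∩ FC ⟂ EB]
2. C_y = -137/85  [E, B, C are collinear ∩ FC ⟂ EB]
   → C = (-616/85, -137/85)
3. A_x = -7/85  [line -2·x + -9·y + -29 = 0 ∩ |AB|² = 52441/765]
4. A_y = -817/255  [line -2·x + -9·y + -29 = 0 ∩ |AB|² = 52441/765]
   → A = (-7/85, -817/255)
5. D_x = 666/85  [D is the reflection of F across A]
6. D_y = -359/255  [D is the reflection of F across A]
   → D = (666/85, -359/255)

A = (-7/85, -817/255)
C = (-616/85, -137/85)
D = (666/85, -359/255)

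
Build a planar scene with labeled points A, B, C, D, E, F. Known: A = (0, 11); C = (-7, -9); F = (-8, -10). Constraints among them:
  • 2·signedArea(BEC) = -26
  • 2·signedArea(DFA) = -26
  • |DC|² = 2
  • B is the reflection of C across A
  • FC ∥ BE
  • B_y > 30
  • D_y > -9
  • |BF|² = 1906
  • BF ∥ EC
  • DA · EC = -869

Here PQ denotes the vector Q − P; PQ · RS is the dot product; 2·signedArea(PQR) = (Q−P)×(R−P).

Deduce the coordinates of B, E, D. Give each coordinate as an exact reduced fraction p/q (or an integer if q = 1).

1. B_x = 7  [B is the reflection of C across A]
2. B_y = 31  [B is the reflection of C across A]
   → B = (7, 31)
3. E_x = 8  [BF ∥ EC ∩ FC ∥ BE]
4. E_y = 32  [BF ∥ EC ∩ FC ∥ BE]
   → E = (8, 32)
5. D_x = -6  [DA · EC = -869 ∩ 2·signedArea(DFA) = -26]
6. D_y = -8  [DA · EC = -869 ∩ 2·signedArea(DFA) = -26]
   → D = (-6, -8)

B = (7, 31)
D = (-6, -8)
E = (8, 32)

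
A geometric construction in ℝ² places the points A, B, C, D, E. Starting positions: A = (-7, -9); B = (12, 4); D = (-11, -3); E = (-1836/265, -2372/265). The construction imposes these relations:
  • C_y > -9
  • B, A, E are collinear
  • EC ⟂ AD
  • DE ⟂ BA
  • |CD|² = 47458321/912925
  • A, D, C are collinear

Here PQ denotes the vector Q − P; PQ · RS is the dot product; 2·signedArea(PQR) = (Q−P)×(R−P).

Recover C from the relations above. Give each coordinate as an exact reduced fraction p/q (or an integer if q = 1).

C = (-24117/3445, -31002/3445)

1. C_x = -24117/3445  [A, D, C are collinear ∩ EC ⟂ AD]
2. C_y = -31002/3445  [A, D, C are collinear ∩ EC ⟂ AD]
   → C = (-24117/3445, -31002/3445)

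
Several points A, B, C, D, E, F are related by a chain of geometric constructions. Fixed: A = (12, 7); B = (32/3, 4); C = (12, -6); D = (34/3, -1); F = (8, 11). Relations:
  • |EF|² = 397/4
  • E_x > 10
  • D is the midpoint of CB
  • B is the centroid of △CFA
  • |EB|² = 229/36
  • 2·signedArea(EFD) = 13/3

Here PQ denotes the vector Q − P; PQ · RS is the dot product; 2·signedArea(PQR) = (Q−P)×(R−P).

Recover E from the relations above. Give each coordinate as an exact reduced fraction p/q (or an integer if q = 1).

E = (11, 3/2)

1. E_x = 11  [line 12·x + 10/3·y + -137 = 0 ∩ |EB|² = 229/36]
2. E_y = 3/2  [line 12·x + 10/3·y + -137 = 0 ∩ |EB|² = 229/36]
   → E = (11, 3/2)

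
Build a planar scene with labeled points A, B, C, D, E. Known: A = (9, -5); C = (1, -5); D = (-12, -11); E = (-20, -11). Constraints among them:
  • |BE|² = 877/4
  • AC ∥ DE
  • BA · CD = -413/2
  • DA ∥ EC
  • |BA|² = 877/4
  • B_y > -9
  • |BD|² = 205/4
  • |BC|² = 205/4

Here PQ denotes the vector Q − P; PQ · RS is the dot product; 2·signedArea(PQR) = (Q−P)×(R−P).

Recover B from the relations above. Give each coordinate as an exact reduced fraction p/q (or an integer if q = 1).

1. B_x = -11/2  [line 13·x + 6·y + 239/2 = 0 ∩ |BA|² = 877/4]
2. B_y = -8  [line 13·x + 6·y + 239/2 = 0 ∩ |BA|² = 877/4]
   → B = (-11/2, -8)

B = (-11/2, -8)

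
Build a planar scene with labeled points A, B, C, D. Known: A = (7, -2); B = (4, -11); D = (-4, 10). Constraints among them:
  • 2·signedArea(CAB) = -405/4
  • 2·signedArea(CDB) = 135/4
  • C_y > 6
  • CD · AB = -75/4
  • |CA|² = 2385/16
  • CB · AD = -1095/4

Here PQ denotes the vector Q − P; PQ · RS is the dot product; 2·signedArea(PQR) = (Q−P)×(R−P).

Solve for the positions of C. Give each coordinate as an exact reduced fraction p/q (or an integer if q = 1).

1. C_x = -5/4  [CD · AB = -75/4 ∩ 2·signedArea(CAB) = -405/4]
2. C_y = 7  [CD · AB = -75/4 ∩ 2·signedArea(CAB) = -405/4]
   → C = (-5/4, 7)

C = (-5/4, 7)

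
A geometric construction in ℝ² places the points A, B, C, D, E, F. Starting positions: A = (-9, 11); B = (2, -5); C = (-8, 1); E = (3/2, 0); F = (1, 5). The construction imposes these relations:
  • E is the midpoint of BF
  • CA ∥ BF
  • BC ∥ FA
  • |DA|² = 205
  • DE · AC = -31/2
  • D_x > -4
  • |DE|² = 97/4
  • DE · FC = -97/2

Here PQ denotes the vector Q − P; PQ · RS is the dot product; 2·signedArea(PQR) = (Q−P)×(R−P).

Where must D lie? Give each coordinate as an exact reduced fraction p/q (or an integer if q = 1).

1. D_x = -3  [DE · FC = -97/2 ∩ DE · AC = -31/2]
2. D_y = -2  [DE · FC = -97/2 ∩ DE · AC = -31/2]
   → D = (-3, -2)

D = (-3, -2)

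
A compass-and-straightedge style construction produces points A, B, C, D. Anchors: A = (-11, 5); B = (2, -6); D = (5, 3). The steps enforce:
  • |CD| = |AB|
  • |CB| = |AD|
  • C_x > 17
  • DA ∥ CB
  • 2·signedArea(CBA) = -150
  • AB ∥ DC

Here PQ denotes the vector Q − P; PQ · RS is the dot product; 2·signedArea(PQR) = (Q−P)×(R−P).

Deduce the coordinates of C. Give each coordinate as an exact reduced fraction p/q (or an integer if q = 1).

C = (18, -8)

1. C_x = 18  [DA ∥ CB ∩ AB ∥ DC]
2. C_y = -8  [DA ∥ CB ∩ AB ∥ DC]
   → C = (18, -8)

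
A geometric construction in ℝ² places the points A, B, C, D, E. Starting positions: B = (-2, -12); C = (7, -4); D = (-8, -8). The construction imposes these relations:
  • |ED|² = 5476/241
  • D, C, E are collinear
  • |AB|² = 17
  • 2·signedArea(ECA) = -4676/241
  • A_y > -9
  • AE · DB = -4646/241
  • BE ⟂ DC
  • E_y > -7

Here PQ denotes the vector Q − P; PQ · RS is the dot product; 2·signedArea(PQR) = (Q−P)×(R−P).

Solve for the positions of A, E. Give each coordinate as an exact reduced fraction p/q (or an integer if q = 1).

1. E_x = -818/241  [D, C, E are collinear ∩ BE ⟂ DC]
2. E_y = -1632/241  [D, C, E are collinear ∩ BE ⟂ DC]
   → E = (-818/241, -1632/241)
3. A_x = -1  [AE · DB = -4646/241 ∩ 2·signedArea(ECA) = -4676/241]
4. A_y = -8  [AE · DB = -4646/241 ∩ 2·signedArea(ECA) = -4676/241]
   → A = (-1, -8)

A = (-1, -8)
E = (-818/241, -1632/241)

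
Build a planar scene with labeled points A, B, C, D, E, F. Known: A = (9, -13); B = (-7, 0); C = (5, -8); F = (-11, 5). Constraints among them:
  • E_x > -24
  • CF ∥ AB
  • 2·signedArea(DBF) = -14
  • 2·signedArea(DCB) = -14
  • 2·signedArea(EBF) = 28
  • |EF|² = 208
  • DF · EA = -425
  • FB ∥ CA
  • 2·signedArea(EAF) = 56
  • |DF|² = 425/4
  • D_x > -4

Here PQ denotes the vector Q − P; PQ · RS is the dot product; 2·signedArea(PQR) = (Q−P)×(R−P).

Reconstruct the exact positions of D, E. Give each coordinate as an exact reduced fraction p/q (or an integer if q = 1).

1. D_x = -3  [2·signedArea(DBF) = -14 ∩ 2·signedArea(DCB) = -14]
2. D_y = -3/2  [2·signedArea(DBF) = -14 ∩ 2·signedArea(DCB) = -14]
   → D = (-3, -3/2)
3. E_x = -23  [2·signedArea(EBF) = 28 ∩ 2·signedArea(EAF) = 56]
4. E_y = 13  [2·signedArea(EBF) = 28 ∩ 2·signedArea(EAF) = 56]
   → E = (-23, 13)

D = (-3, -3/2)
E = (-23, 13)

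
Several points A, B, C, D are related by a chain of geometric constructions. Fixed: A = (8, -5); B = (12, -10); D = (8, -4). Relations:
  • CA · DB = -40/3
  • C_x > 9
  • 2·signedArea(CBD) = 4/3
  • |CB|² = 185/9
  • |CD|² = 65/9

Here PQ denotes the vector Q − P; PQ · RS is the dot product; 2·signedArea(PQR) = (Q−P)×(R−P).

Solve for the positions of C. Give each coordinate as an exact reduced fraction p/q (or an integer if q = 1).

C = (28/3, -19/3)

1. C_x = 28/3  [2·signedArea(CBD) = 4/3 ∩ CA · DB = -40/3]
2. C_y = -19/3  [2·signedArea(CBD) = 4/3 ∩ CA · DB = -40/3]
   → C = (28/3, -19/3)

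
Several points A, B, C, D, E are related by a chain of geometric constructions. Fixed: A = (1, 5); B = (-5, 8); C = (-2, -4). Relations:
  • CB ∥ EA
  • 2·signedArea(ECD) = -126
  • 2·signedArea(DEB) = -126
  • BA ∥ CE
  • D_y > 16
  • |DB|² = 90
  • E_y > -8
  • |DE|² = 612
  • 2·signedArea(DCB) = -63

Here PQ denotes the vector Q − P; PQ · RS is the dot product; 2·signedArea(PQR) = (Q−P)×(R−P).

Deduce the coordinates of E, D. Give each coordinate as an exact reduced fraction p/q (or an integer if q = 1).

D = (-2, 17)
E = (4, -7)

1. E_x = 4  [CB ∥ EA ∩ BA ∥ CE]
2. E_y = -7  [CB ∥ EA ∩ BA ∥ CE]
   → E = (4, -7)
3. D_x = -2  [2·signedArea(DCB) = -63 ∩ 2·signedArea(ECD) = -126]
4. D_y = 17  [2·signedArea(DCB) = -63 ∩ 2·signedArea(ECD) = -126]
   → D = (-2, 17)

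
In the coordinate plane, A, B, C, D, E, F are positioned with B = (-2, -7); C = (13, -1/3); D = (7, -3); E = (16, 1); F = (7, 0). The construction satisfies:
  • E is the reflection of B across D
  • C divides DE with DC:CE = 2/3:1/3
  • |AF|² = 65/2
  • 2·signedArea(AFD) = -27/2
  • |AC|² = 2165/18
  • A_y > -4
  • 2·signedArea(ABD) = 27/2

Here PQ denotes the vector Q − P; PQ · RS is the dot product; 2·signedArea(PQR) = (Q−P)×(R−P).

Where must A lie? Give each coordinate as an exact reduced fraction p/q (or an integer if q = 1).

A = (5/2, -7/2)

1. A_x = 5/2  [2·signedArea(AFD) = -27/2 ∩ 2·signedArea(ABD) = 27/2]
2. A_y = -7/2  [2·signedArea(AFD) = -27/2 ∩ 2·signedArea(ABD) = 27/2]
   → A = (5/2, -7/2)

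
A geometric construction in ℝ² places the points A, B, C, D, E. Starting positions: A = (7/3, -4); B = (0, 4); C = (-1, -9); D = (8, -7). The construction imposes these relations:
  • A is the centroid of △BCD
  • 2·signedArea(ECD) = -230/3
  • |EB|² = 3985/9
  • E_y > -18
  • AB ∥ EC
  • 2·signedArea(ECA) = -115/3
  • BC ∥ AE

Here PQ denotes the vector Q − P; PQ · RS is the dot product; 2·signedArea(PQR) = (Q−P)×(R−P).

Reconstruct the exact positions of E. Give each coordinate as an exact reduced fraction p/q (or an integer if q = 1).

1. E_x = 4/3  [AB ∥ EC ∩ BC ∥ AE]
2. E_y = -17  [AB ∥ EC ∩ BC ∥ AE]
   → E = (4/3, -17)

E = (4/3, -17)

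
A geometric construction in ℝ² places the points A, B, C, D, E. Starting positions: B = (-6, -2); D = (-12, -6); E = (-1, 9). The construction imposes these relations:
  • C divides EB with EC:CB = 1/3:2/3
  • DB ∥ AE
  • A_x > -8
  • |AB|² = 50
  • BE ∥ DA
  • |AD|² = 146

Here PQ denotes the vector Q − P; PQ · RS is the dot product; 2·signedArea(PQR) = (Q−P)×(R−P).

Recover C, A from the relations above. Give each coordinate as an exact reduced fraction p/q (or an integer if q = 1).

A = (-7, 5)
C = (-8/3, 16/3)

1. C_x = -8/3  [C divides EB with EC:CB = 1/3:2/3]
2. C_y = 16/3  [C divides EB with EC:CB = 1/3:2/3]
   → C = (-8/3, 16/3)
3. A_x = -7  [DB ∥ AE ∩ BE ∥ DA]
4. A_y = 5  [DB ∥ AE ∩ BE ∥ DA]
   → A = (-7, 5)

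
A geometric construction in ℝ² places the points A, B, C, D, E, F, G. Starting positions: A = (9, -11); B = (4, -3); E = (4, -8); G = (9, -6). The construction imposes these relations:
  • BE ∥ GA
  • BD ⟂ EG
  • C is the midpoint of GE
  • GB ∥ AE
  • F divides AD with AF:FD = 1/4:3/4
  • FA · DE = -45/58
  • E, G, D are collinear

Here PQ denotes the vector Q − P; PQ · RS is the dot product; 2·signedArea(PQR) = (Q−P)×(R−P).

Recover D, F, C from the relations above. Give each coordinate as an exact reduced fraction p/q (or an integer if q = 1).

C = (13/2, -7)
D = (166/29, -212/29)
F = (949/116, -1169/116)

1. D_x = 166/29  [E, G, D are collinear ∩ BD ⟂ EG]
2. D_y = -212/29  [E, G, D are collinear ∩ BD ⟂ EG]
   → D = (166/29, -212/29)
3. F_x = 949/116  [F divides AD with AF:FD = 1/4:3/4]
4. F_y = -1169/116  [F divides AD with AF:FD = 1/4:3/4]
   → F = (949/116, -1169/116)
5. C_x = 13/2  [C is the midpoint of GE]
6. C_y = -7  [C is the midpoint of GE]
   → C = (13/2, -7)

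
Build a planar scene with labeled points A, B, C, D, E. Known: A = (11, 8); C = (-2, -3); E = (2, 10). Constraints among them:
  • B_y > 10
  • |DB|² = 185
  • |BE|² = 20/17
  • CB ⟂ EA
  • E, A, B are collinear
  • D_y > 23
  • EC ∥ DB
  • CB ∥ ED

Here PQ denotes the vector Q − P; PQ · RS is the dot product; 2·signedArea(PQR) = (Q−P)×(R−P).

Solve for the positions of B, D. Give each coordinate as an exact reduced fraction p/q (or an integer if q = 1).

B = (16/17, 174/17)
D = (84/17, 395/17)

1. B_x = 16/17  [E, A, B are collinear ∩ CB ⟂ EA]
2. B_y = 174/17  [E, A, B are collinear ∩ CB ⟂ EA]
   → B = (16/17, 174/17)
3. D_x = 84/17  [EC ∥ DB ∩ CB ∥ ED]
4. D_y = 395/17  [EC ∥ DB ∩ CB ∥ ED]
   → D = (84/17, 395/17)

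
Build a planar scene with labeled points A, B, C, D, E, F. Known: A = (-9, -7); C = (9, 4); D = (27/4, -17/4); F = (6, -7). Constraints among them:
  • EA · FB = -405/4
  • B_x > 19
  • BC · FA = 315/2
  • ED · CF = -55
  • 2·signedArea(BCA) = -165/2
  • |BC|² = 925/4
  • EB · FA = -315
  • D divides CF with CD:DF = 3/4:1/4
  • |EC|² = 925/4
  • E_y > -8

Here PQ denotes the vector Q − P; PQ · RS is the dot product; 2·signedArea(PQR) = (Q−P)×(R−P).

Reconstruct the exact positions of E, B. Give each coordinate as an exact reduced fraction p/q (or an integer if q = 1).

1. E_x = -3/2  [line 3·x + 11·y + 163/2 = 0 ∩ |EC|² = 925/4]
2. E_y = -7  [line 3·x + 11·y + 163/2 = 0 ∩ |EC|² = 925/4]
   → E = (-3/2, -7)
3. B_x = 39/2  [EB · FA = -315 ∩ 2·signedArea(BCA) = -165/2]
4. B_y = 15  [EB · FA = -315 ∩ 2·signedArea(BCA) = -165/2]
   → B = (39/2, 15)

B = (39/2, 15)
E = (-3/2, -7)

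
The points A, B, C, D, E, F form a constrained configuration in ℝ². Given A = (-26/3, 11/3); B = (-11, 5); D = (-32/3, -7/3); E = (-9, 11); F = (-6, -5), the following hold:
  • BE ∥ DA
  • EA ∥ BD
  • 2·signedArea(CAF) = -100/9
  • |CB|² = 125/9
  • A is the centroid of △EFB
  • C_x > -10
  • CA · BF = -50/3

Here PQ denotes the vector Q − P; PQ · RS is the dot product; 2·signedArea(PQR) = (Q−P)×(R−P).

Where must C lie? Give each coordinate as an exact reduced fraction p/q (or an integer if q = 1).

1. C_x = -28/3  [CA · BF = -50/3 ∩ 2·signedArea(CAF) = -100/9]
2. C_y = 5/3  [CA · BF = -50/3 ∩ 2·signedArea(CAF) = -100/9]
   → C = (-28/3, 5/3)

C = (-28/3, 5/3)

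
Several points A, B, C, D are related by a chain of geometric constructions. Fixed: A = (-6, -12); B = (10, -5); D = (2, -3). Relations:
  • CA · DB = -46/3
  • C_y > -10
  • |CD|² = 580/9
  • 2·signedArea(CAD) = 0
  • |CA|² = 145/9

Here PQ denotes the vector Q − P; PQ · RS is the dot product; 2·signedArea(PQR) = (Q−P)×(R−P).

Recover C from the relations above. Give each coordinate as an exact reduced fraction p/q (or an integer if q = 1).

1. C_x = -10/3  [2·signedArea(CAD) = 0 ∩ CA · DB = -46/3]
2. C_y = -9  [2·signedArea(CAD) = 0 ∩ CA · DB = -46/3]
   → C = (-10/3, -9)

C = (-10/3, -9)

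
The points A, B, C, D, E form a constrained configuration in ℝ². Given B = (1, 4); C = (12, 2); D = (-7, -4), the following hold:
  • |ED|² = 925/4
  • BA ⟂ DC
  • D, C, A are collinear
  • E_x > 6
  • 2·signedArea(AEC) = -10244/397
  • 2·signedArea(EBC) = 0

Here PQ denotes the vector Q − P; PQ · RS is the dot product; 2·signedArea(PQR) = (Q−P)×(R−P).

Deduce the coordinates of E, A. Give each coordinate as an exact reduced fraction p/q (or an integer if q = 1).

A = (1021/397, -388/397)
E = (13/2, 3)

1. E_x = 13/2  [line 2·x + 11·y + -46 = 0 ∩ |ED|² = 925/4]
2. E_y = 3  [line 2·x + 11·y + -46 = 0 ∩ |ED|² = 925/4]
   → E = (13/2, 3)
3. A_x = 1021/397  [D, C, A are collinear ∩ BA ⟂ DC]
4. A_y = -388/397  [D, C, A are collinear ∩ BA ⟂ DC]
   → A = (1021/397, -388/397)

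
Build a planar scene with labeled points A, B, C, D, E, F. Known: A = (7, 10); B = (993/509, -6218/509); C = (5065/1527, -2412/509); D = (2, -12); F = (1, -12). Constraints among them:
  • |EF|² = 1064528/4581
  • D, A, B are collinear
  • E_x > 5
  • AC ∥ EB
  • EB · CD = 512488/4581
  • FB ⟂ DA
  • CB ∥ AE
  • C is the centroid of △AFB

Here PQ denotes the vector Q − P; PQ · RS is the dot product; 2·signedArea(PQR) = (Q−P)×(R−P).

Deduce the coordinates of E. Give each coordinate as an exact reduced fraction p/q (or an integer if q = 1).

E = (8603/1527, 1284/509)

1. E_x = 8603/1527  [AC ∥ EB ∩ CB ∥ AE]
2. E_y = 1284/509  [AC ∥ EB ∩ CB ∥ AE]
   → E = (8603/1527, 1284/509)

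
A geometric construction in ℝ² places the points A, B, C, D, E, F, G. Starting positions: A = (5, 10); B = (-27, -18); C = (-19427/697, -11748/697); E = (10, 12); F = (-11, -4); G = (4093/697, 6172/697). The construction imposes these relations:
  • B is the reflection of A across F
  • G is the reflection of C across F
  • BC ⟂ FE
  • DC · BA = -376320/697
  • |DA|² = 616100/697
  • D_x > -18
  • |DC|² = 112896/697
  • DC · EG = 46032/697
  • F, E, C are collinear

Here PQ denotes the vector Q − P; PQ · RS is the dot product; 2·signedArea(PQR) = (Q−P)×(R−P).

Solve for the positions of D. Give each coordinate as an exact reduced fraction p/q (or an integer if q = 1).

1. D_x = -12371/697  [DC · EG = 46032/697 ∩ DC · BA = -376320/697]
2. D_y = -6372/697  [DC · EG = 46032/697 ∩ DC · BA = -376320/697]
   → D = (-12371/697, -6372/697)

D = (-12371/697, -6372/697)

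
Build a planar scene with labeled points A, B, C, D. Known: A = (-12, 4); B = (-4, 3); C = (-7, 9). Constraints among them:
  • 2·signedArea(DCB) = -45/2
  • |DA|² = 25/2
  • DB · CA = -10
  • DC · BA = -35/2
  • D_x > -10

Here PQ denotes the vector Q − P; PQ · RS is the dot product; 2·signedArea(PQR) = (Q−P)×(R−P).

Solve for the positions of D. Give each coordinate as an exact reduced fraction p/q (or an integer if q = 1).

D = (-19/2, 13/2)

1. D_x = -19/2  [DB · CA = -10 ∩ DC · BA = -35/2]
2. D_y = 13/2  [DB · CA = -10 ∩ DC · BA = -35/2]
   → D = (-19/2, 13/2)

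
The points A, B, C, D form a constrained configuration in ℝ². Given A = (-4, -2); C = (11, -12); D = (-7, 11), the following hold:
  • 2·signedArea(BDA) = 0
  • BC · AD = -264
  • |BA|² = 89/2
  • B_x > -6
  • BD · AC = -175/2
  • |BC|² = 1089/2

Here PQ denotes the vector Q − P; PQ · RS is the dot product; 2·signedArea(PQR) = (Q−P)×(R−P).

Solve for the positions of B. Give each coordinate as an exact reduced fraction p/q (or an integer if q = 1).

B = (-11/2, 9/2)

1. B_x = -11/2  [2·signedArea(BDA) = 0 ∩ BC · AD = -264]
2. B_y = 9/2  [2·signedArea(BDA) = 0 ∩ BC · AD = -264]
   → B = (-11/2, 9/2)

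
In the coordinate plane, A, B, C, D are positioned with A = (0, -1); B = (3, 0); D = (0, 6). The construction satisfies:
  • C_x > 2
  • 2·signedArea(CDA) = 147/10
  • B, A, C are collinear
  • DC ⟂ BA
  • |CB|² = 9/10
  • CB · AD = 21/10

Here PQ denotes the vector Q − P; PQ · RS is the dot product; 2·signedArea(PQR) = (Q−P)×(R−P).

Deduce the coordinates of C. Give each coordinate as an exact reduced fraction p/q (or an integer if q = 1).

C = (21/10, -3/10)

1. C_x = 21/10  [B, A, C are collinear ∩ DC ⟂ BA]
2. C_y = -3/10  [B, A, C are collinear ∩ DC ⟂ BA]
   → C = (21/10, -3/10)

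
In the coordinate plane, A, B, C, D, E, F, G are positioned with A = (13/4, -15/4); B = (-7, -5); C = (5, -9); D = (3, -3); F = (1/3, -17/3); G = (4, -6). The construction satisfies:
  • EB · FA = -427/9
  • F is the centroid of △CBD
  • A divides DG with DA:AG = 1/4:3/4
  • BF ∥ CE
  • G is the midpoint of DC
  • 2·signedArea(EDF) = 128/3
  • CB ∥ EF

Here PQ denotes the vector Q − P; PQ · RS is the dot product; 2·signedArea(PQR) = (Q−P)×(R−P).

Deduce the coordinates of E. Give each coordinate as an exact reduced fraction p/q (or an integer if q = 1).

E = (37/3, -29/3)

1. E_x = 37/3  [CB ∥ EF ∩ BF ∥ CE]
2. E_y = -29/3  [CB ∥ EF ∩ BF ∥ CE]
   → E = (37/3, -29/3)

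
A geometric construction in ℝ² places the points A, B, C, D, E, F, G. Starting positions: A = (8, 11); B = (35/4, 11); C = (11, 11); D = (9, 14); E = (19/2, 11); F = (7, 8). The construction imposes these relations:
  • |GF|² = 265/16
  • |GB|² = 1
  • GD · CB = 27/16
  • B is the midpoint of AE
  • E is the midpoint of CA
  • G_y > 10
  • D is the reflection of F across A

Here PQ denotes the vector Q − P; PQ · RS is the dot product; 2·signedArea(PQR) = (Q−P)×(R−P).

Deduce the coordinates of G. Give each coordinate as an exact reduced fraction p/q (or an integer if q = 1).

G = (39/4, 11)

1. G_x = 39/4  [GD · CB = 27/16]
2. G_y = 11  [|GB|² = 1]
   → G = (39/4, 11)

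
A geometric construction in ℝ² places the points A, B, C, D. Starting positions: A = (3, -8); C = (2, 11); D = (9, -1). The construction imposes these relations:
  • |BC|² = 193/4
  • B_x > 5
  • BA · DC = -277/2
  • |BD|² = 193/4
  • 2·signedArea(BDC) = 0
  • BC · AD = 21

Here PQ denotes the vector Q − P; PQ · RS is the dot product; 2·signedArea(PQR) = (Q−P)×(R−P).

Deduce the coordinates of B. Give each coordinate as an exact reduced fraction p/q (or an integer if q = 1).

B = (11/2, 5)

1. B_x = 11/2  [2·signedArea(BDC) = 0 ∩ BA · DC = -277/2]
2. B_y = 5  [2·signedArea(BDC) = 0 ∩ BA · DC = -277/2]
   → B = (11/2, 5)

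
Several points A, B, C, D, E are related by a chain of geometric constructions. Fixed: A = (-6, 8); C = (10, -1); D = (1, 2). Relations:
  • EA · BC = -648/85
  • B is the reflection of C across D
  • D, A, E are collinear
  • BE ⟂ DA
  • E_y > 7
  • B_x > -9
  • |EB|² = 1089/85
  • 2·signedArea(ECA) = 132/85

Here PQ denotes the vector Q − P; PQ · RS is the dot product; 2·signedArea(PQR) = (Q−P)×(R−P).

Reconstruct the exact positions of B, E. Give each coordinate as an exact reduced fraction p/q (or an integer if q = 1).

1. B_x = -8  [B is the reflection of C across D]
2. B_y = 5  [B is the reflection of C across D]
   → B = (-8, 5)
3. E_x = -482/85  [D, A, E are collinear ∩ BE ⟂ DA]
4. E_y = 656/85  [D, A, E are collinear ∩ BE ⟂ DA]
   → E = (-482/85, 656/85)

B = (-8, 5)
E = (-482/85, 656/85)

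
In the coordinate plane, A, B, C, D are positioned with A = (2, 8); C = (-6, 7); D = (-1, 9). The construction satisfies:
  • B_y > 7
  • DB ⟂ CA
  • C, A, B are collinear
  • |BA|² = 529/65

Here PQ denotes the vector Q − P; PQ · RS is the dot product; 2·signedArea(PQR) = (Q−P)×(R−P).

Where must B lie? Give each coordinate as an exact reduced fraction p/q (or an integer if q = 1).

1. B_x = -54/65  [C, A, B are collinear ∩ DB ⟂ CA]
2. B_y = 497/65  [C, A, B are collinear ∩ DB ⟂ CA]
   → B = (-54/65, 497/65)

B = (-54/65, 497/65)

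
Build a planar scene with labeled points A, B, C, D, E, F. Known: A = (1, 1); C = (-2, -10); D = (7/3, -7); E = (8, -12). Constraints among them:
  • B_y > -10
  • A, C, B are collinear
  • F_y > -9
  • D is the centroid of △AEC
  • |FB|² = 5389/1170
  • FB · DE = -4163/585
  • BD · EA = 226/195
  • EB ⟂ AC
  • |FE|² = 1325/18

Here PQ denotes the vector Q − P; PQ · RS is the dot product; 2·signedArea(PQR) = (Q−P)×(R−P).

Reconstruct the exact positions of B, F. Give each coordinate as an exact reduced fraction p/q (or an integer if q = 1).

1. B_x = -118/65  [A, C, B are collinear ∩ EB ⟂ AC]
2. B_y = -606/65  [A, C, B are collinear ∩ EB ⟂ AC]
   → B = (-118/65, -606/65)
3. F_x = 1/6  [line -17/3·x + 5·y + 391/9 = 0 ∩ |FB|² = 5389/1170]
4. F_y = -17/2  [line -17/3·x + 5·y + 391/9 = 0 ∩ |FB|² = 5389/1170]
   → F = (1/6, -17/2)

B = (-118/65, -606/65)
F = (1/6, -17/2)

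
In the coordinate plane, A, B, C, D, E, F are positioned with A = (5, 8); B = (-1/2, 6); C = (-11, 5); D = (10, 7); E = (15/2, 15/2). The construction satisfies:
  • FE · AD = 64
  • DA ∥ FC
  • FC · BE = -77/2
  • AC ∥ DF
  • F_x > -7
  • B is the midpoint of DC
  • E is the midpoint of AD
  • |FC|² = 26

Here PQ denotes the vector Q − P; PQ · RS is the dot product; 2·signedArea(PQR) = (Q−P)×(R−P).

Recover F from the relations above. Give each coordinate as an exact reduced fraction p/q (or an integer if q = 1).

1. F_x = -6  [DA ∥ FC ∩ AC ∥ DF]
2. F_y = 4  [DA ∥ FC ∩ AC ∥ DF]
   → F = (-6, 4)

F = (-6, 4)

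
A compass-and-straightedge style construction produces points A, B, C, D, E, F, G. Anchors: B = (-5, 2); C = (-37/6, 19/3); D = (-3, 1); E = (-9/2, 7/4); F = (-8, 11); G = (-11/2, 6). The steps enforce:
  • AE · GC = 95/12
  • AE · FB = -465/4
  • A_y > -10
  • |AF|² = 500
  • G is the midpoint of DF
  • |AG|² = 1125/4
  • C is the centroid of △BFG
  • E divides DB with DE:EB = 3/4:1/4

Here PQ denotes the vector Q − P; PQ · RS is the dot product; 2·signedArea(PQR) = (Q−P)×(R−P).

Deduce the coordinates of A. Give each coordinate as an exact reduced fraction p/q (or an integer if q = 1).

1. A_x = 2  [AE · FB = -465/4 ∩ AE · GC = 95/12]
2. A_y = -9  [AE · FB = -465/4 ∩ AE · GC = 95/12]
   → A = (2, -9)

A = (2, -9)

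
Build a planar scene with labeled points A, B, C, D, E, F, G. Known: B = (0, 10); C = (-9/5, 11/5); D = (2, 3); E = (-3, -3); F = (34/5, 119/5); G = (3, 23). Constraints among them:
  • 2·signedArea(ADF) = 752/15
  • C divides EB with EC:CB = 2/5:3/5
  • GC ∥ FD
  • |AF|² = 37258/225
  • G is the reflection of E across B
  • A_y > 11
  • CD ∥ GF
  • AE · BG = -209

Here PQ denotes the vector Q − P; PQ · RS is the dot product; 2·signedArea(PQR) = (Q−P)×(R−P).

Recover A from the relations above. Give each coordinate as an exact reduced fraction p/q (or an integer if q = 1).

1. A_x = 5/3  [2·signedArea(ADF) = 752/15 ∩ AE · BG = -209]
2. A_y = 12  [2·signedArea(ADF) = 752/15 ∩ AE · BG = -209]
   → A = (5/3, 12)

A = (5/3, 12)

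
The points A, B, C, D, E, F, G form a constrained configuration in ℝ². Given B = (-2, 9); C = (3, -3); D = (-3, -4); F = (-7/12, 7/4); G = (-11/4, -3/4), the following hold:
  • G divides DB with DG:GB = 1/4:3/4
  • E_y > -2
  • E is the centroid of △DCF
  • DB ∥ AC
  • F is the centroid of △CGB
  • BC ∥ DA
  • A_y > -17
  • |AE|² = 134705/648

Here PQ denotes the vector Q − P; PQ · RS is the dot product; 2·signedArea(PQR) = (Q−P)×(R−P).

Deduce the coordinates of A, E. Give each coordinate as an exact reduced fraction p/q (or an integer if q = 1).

A = (2, -16)
E = (-7/36, -7/4)

1. A_x = 2  [DB ∥ AC ∩ BC ∥ DA]
2. A_y = -16  [DB ∥ AC ∩ BC ∥ DA]
   → A = (2, -16)
3. E_x = -7/36  [E is the centroid of △DCF]
4. E_y = -7/4  [E is the centroid of △DCF]
   → E = (-7/36, -7/4)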